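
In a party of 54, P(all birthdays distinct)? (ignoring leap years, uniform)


P(all different) = Π(365-i)/365 for i=0..53
= (365/365)×(364/365)×...×(312/365)
= 0.016123

P ≈ 0.0161 ≈ 1.61%


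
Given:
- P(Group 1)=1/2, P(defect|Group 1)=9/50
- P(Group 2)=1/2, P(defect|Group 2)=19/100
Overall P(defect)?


P(B) = Σ P(B|Aᵢ)×P(Aᵢ)
  9/50×1/2 = 9/100
  19/100×1/2 = 19/200
Sum = 37/200

P(defect) = 37/200 ≈ 18.50%


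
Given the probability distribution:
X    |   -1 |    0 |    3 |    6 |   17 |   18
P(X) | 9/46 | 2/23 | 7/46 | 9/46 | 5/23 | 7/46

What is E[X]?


E[X] = Σ x·P(X=x)
= (-1)×(9/46) + (0)×(2/23) + (3)×(7/46) + (6)×(9/46) + (17)×(5/23) + (18)×(7/46)
= 181/23

E[X] = 181/23


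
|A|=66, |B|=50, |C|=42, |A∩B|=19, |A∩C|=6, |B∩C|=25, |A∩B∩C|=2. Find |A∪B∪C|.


|A∪B∪C| = 66+50+42-19-6-25+2 = 110

|A∪B∪C| = 110


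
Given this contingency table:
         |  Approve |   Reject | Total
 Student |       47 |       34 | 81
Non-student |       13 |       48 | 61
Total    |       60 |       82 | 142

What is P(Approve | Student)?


P(Approve | Student) = 47/(47+34) = 47/81

P(Approve|Student) = 47/81 ≈ 58.02%


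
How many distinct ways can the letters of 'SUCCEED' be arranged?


Letters: 7, freq: {'S': 1, 'U': 1, 'C': 2, 'E': 2, 'D': 1}
7!/(1!×1!×2!×2!×1!) = 5040/4 = 1260

1260


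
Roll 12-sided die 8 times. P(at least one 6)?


P(no 6)^8 = (11/12)^8 = 214358881/429981696
P(≥1) = 1 - 214358881/429981696 = 215622815/429981696

P = 215622815/429981696 ≈ 50.15%


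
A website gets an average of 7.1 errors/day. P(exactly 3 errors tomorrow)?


Poisson(λ=7.1): P(X=3) = e^(-λ)×λ^k/k!
= e^(-7.1) × 7.1^3 / 3!
≈ 0.0008251049233 × 357.911 / 6 ≈ 0.049219

P(X=3) ≈ 0.049219 ≈ 4.92%


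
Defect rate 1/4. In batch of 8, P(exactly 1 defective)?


Binomial: P(X=1) = C(8,1)×p^1×(1-p)^7
= 8 × 1/4 × 2187/16384 = 2187/8192

P(X=1) = 2187/8192 ≈ 26.70%


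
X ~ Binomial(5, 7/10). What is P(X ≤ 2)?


P(X ≤ 2) = Σ P(X=i) for i=0..2
P(X=0) = 243/100000
P(X=1) = 567/20000
P(X=2) = 1323/10000
Sum = 4077/25000

P(X ≤ 2) = 4077/25000 ≈ 16.31%


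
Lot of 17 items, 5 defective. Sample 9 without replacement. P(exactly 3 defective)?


Hypergeometric: C(5,3)×C(12,6)/C(17,9)
= 10×924/24310 = 84/221

P(X=3) = 84/221 ≈ 38.01%


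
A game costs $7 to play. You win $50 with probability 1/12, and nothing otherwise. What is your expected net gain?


E[gain] = (50-7)×1/12 + (-7)×11/12
= 43/12 - 77/12 = -17/6

Expected net gain = $-17/6 ≈ $-2.83


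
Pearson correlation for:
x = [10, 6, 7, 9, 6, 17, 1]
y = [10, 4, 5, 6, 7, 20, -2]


n=7, Σx=56, Σy=50, Σxy=593, Σx²=592, Σy²=630
r = (7×593 - 56×50)/√((7×592 - 56²)(7×630 - 50²))
= 1351/√(1008×1910) = 1351/√1925280 ≈ 1351/1387.5446 ≈ 0.9737

r ≈ 0.9737


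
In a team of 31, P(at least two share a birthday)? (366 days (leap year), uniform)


P(all different) = Π(366-i)/366 for i=0..30
= 0.270541
P(match) = 1 - 0.270541 = 0.729459

P ≈ 0.7295 ≈ 72.95%


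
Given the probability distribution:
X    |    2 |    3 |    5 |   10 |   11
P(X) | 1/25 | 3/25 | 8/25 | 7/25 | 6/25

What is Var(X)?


E[X] = 187/25
E[X²] = 1657/25
Var(X) = E[X²] - (E[X])² = 1657/25 - 34969/625 = 6456/625

Var(X) = 6456/625 ≈ 10.3296


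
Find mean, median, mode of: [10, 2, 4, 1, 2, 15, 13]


Sorted: [1, 2, 2, 4, 10, 13, 15]
Mean = 47/7
Median = 4
Freq: {10: 1, 2: 2, 4: 1, 1: 1, 15: 1, 13: 1}
Mode: [2]

Mean=47/7, Median=4, Mode=2


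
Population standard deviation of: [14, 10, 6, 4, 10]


Mean = 44/5
  (14-44/5)²=676/25
  (10-44/5)²=36/25
  (6-44/5)²=196/25
  (4-44/5)²=576/25
  (10-44/5)²=36/25
Σ(x-μ)² = 304/5
σ² = (304/5)/5 = 304/25

σ = √(304/25) ≈ 3.4871


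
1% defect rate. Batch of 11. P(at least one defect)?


P(all good) = (99/100)^11 = 8953382542587164451099/10000000000000000000000
P(≥1 defect) = 1046617457412835548901/10000000000000000000000

P = 1046617457412835548901/10000000000000000000000 ≈ 10.47%


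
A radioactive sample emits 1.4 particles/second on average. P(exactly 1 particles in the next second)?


Poisson(λ=1.4): P(X=1) = e^(-λ)×λ^k/k!
= e^(-1.4) × 1.4^1 / 1!
≈ 0.2465969639 × 1.4 / 1 ≈ 0.345236

P(X=1) ≈ 0.345236 ≈ 34.52%


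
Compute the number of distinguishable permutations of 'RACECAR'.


Letters: 7, freq: {'R': 2, 'A': 2, 'C': 2, 'E': 1}
7!/(2!×2!×2!×1!) = 5040/8 = 630

630


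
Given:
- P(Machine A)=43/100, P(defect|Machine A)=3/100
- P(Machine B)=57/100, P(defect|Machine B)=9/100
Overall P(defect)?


P(B) = Σ P(B|Aᵢ)×P(Aᵢ)
  3/100×43/100 = 129/10000
  9/100×57/100 = 513/10000
Sum = 321/5000

P(defect) = 321/5000 ≈ 6.42%


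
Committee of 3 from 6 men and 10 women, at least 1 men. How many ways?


Count by #men:
  1M,2W: C(6,1)×C(10,2)=270
  2M,1W: C(6,2)×C(10,1)=150
  3M,0W: C(6,3)×C(10,0)=20
Total = 440

440


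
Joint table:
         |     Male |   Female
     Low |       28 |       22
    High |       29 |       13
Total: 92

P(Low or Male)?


P(Low∨Male) = P(Low) + P(Male) - P(Low∧Male)
= (50 + 57 - 28)/92 = 79/92

P = 79/92 ≈ 85.87%


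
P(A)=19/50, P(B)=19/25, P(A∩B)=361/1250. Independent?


P(A)×P(B) = 361/1250
P(A∩B) = 361/1250
Equal ✓ → Independent

Yes, independent


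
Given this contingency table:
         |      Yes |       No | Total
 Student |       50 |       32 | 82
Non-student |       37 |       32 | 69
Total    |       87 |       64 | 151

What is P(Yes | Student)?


P(Yes | Student) = 50/(50+32) = 50/82 = 25/41

P(Yes|Student) = 25/41 ≈ 60.98%


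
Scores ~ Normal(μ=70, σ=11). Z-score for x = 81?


z = (x - μ)/σ = (81 - 70)/11 = 1.0

z = 1.0


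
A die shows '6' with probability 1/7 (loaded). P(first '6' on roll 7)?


Geometric: P(X=7) = (1-p)^(k-1)×p = (6/7)^6×1/7 = 46656/823543

P(X=7) = 46656/823543 ≈ 5.67%


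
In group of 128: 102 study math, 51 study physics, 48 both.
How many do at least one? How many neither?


|A∪B| = 102+51-48 = 105
Neither = 128-105 = 23

At least one: 105; Neither: 23


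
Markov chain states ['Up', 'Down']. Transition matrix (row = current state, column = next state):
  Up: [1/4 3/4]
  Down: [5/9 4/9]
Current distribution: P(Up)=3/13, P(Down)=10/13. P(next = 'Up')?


P(next=Up) = Σᵢ P(now=i)×P(i→Up)
= 3/13×1/4 + 10/13×5/9
= 3/52 + 50/117 = 227/468

P = 227/468 ≈ 0.4850


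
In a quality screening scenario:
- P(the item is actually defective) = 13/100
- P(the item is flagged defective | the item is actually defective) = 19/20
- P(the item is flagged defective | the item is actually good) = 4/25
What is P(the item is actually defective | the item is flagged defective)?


Using Bayes' theorem:
P(A|B) = P(B|A)·P(A) / P(B)

P(the item is flagged defective) = 19/20 × 13/100 + 4/25 × 87/100
= 247/2000 + 87/625 = 2627/10000

P(the item is actually defective|the item is flagged defective) = (247/2000) / (2627/10000) = 1235/2627

P(the item is actually defective|the item is flagged defective) = 1235/2627 ≈ 47.01%


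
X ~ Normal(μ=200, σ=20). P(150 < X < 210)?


z₁=(150-200)/20=-2.5, z₂=(210-200)/20=0.5
P = Φ(0.5) - Φ(-2.5) = 0.691462 - 0.006210 = 0.685252 ≈ 0.6853

P(150 < X < 210) ≈ 0.6853


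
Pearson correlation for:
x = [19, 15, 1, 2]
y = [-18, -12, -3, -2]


n=4, Σx=37, Σy=-35, Σxy=-529, Σx²=591, Σy²=481
r = (4×(-529) - 37×(-35))/√((4×591 - 37²)(4×481 - (-35)²))
= -821/√(995×699) = -821/√695505 ≈ -821/833.9694 ≈ -0.9844

r ≈ -0.9844


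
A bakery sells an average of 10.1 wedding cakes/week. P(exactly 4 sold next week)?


Poisson(λ=10.1): P(X=4) = e^(-λ)×λ^k/k!
= e^(-10.1) × 10.1^4 / 4!
≈ 4.107955523e-05 × 10406.0401 / 24 ≈ 0.017811

P(X=4) ≈ 0.017811 ≈ 1.78%


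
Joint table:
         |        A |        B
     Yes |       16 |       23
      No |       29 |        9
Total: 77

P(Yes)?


P(Yes) = (16+23)/77 = 39/77

P(Yes) = 39/77 ≈ 50.65%


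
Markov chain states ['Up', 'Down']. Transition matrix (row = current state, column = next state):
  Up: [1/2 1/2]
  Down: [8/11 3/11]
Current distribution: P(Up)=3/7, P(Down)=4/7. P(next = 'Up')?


P(next=Up) = Σᵢ P(now=i)×P(i→Up)
= 3/7×1/2 + 4/7×8/11
= 3/14 + 32/77 = 97/154

P = 97/154 ≈ 0.6299


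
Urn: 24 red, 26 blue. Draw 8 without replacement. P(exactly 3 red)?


Hypergeometric: C(24,3)×C(26,5)/C(50,8)
= 2024×65780/536878650 = 52624/212205

P(X=3) = 52624/212205 ≈ 24.80%


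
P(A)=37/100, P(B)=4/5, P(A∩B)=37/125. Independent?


P(A)×P(B) = 37/125
P(A∩B) = 37/125
Equal ✓ → Independent

Yes, independent


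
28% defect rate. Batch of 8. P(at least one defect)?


P(all good) = (18/25)^8 = 11019960576/152587890625
P(≥1 defect) = 141567930049/152587890625

P = 141567930049/152587890625 ≈ 92.78%


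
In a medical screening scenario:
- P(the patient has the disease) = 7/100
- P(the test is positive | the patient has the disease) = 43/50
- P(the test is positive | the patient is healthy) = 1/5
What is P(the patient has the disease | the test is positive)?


Using Bayes' theorem:
P(A|B) = P(B|A)·P(A) / P(B)

P(the test is positive) = 43/50 × 7/100 + 1/5 × 93/100
= 301/5000 + 93/500 = 1231/5000

P(the patient has the disease|the test is positive) = (301/5000) / (1231/5000) = 301/1231

P(the patient has the disease|the test is positive) = 301/1231 ≈ 24.45%


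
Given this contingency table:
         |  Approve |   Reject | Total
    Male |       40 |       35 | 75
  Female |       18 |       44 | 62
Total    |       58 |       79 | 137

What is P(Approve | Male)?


P(Approve | Male) = 40/(40+35) = 40/75 = 8/15

P(Approve|Male) = 8/15 ≈ 53.33%


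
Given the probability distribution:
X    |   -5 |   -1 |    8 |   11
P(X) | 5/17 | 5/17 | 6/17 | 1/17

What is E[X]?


E[X] = Σ x·P(X=x)
= (-5)×(5/17) + (-1)×(5/17) + (8)×(6/17) + (11)×(1/17)
= 29/17

E[X] = 29/17


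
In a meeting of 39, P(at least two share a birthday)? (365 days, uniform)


P(all different) = Π(365-i)/365 for i=0..38
= 0.121780
P(match) = 1 - 0.121780 = 0.878220

P ≈ 0.8782 ≈ 87.82%


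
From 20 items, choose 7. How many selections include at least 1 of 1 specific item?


Complement: C(20,7) - C(19,7) = 77520 - 50388 = 27132

27132


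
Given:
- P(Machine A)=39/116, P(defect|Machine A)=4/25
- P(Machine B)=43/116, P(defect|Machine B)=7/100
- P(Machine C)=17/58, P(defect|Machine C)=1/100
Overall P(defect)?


P(B) = Σ P(B|Aᵢ)×P(Aᵢ)
  4/25×39/116 = 39/725
  7/100×43/116 = 301/11600
  1/100×17/58 = 17/5800
Sum = 959/11600

P(defect) = 959/11600 ≈ 8.27%


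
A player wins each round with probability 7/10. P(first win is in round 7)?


Geometric: P(X=7) = (1-p)^(k-1)×p = (3/10)^6×7/10 = 5103/10000000

P(X=7) = 5103/10000000 ≈ 0.05%


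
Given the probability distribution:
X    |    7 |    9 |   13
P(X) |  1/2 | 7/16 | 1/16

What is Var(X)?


E[X] = 33/4
E[X²] = 141/2
Var(X) = E[X²] - (E[X])² = 141/2 - 1089/16 = 39/16

Var(X) = 39/16 ≈ 2.4375


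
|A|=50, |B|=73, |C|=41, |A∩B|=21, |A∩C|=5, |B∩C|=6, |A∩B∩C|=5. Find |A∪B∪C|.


|A∪B∪C| = 50+73+41-21-5-6+5 = 137

|A∪B∪C| = 137


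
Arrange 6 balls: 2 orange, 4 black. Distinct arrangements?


6!/(2!×4!) = 15

15


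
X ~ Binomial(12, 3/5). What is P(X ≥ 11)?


P(X ≥ 11) = Σ P(X=i) for i=11..12
P(X=11) = 4251528/244140625
P(X=12) = 531441/244140625
Sum = 4782969/244140625

P(X ≥ 11) = 4782969/244140625 ≈ 1.96%


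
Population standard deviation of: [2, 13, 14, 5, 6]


Mean = 40/5 = 8
  (2-8)²=36
  (13-8)²=25
  (14-8)²=36
  (5-8)²=9
  (6-8)²=4
Σ(x-μ)² = 110
σ² = 110/5 = 22

σ = √(22) ≈ 4.6904


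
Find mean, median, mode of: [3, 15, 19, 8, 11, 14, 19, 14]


Sorted: [3, 8, 11, 14, 14, 15, 19, 19]
Mean = 103/8
Median = 14
Freq: {3: 1, 15: 1, 19: 2, 8: 1, 11: 1, 14: 2}
Mode: [14, 19]

Mean=103/8, Median=14, Mode=[14, 19]


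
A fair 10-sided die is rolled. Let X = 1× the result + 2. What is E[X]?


E[die] = (1+10)/2 = 11/2
E[X] = 1×11/2 + 2 = 15/2

E[X] = 15/2


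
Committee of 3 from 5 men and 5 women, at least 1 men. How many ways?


Count by #men:
  1M,2W: C(5,1)×C(5,2)=50
  2M,1W: C(5,2)×C(5,1)=50
  3M,0W: C(5,3)×C(5,0)=10
Total = 110

110


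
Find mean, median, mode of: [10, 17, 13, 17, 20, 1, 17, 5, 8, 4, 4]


Sorted: [1, 4, 4, 5, 8, 10, 13, 17, 17, 17, 20]
Mean = 116/11
Median = 10
Freq: {10: 1, 17: 3, 13: 1, 20: 1, 1: 1, 5: 1, 8: 1, 4: 2}
Mode: [17]

Mean=116/11, Median=10, Mode=17


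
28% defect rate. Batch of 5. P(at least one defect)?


P(all good) = (18/25)^5 = 1889568/9765625
P(≥1 defect) = 7876057/9765625

P = 7876057/9765625 ≈ 80.65%


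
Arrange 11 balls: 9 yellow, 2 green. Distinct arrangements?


11!/(9!×2!) = 55

55


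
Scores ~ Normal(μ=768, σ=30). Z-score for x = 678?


z = (x - μ)/σ = (678 - 768)/30 = -3.0

z = -3.0


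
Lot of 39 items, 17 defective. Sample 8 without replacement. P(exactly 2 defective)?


Hypergeometric: C(17,2)×C(22,6)/C(39,8)
= 136×74613/61523748 = 238/1443

P(X=2) = 238/1443 ≈ 16.49%


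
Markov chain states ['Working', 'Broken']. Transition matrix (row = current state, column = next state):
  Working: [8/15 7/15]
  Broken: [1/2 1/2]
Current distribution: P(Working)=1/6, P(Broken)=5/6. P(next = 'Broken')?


P(next=Broken) = Σᵢ P(now=i)×P(i→Broken)
= 1/6×7/15 + 5/6×1/2
= 7/90 + 5/12 = 89/180

P = 89/180 ≈ 0.4944


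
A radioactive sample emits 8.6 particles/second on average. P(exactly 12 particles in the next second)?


Poisson(λ=8.6): P(X=12) = e^(-λ)×λ^k/k!
= e^(-8.6) × 8.6^12 / 12!
≈ 0.0001841057937 × 163674647746 / 479001600 ≈ 0.062909

P(X=12) ≈ 0.062909 ≈ 6.29%


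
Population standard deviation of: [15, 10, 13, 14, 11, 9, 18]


Mean = 90/7
  (15-90/7)²=225/49
  (10-90/7)²=400/49
  (13-90/7)²=1/49
  (14-90/7)²=64/49
  (11-90/7)²=169/49
  (9-90/7)²=729/49
  (18-90/7)²=1296/49
Σ(x-μ)² = 412/7
σ² = (412/7)/7 = 412/49

σ = √(412/49) ≈ 2.8997


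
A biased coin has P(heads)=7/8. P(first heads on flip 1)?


Geometric: P(X=1) = (1-p)^(k-1)×p = (1/8)^0×7/8 = 7/8

P(X=1) = 7/8 ≈ 87.50%


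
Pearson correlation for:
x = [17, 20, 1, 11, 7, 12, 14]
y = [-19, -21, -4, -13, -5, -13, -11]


n=7, Σx=82, Σy=-86, Σxy=-1235, Σx²=1200, Σy²=1302
r = (7×(-1235) - 82×(-86))/√((7×1200 - 82²)(7×1302 - (-86)²))
= -1593/√(1676×1718) = -1593/√2879368 ≈ -1593/1696.8701 ≈ -0.9388

r ≈ -0.9388


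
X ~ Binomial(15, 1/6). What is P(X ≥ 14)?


P(X ≥ 14) = Σ P(X=i) for i=14..15
P(X=14) = 25/156728328192
P(X=15) = 1/470184984576
Sum = 19/117546246144

P(X ≥ 14) = 19/117546246144 ≈ 0.00%


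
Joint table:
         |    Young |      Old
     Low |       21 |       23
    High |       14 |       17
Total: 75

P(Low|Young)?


P(Low|Young) = 21/(21+14) = 21/35 = 3/5

P = 3/5 ≈ 60.00%


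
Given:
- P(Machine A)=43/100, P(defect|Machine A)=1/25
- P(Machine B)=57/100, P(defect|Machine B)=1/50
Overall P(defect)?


P(B) = Σ P(B|Aᵢ)×P(Aᵢ)
  1/25×43/100 = 43/2500
  1/50×57/100 = 57/5000
Sum = 143/5000

P(defect) = 143/5000 ≈ 2.86%


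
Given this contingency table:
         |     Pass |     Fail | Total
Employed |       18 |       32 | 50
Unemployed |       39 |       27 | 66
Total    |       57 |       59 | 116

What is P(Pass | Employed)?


P(Pass | Employed) = 18/(18+32) = 18/50 = 9/25

P(Pass|Employed) = 9/25 ≈ 36.00%


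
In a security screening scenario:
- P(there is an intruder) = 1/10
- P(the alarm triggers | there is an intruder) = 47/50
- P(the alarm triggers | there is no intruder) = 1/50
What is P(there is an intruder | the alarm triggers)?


Using Bayes' theorem:
P(A|B) = P(B|A)·P(A) / P(B)

P(the alarm triggers) = 47/50 × 1/10 + 1/50 × 9/10
= 47/500 + 9/500 = 14/125

P(there is an intruder|the alarm triggers) = (47/500) / (14/125) = 47/56

P(there is an intruder|the alarm triggers) = 47/56 ≈ 83.93%


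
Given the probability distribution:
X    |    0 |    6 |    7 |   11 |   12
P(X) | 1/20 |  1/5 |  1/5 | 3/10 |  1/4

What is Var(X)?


E[X] = 89/10
E[X²] = 893/10
Var(X) = E[X²] - (E[X])² = 893/10 - 7921/100 = 1009/100

Var(X) = 1009/100 ≈ 10.0900


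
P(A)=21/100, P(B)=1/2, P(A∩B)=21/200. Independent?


P(A)×P(B) = 21/200
P(A∩B) = 21/200
Equal ✓ → Independent

Yes, independent


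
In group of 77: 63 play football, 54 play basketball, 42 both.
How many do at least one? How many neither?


|A∪B| = 63+54-42 = 75
Neither = 77-75 = 2

At least one: 75; Neither: 2


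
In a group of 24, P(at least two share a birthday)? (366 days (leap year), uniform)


P(all different) = Π(366-i)/366 for i=0..23
= 0.462654
P(match) = 1 - 0.462654 = 0.537346

P ≈ 0.5373 ≈ 53.73%


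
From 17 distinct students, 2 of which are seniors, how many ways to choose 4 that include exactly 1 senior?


Choose 1 of the 2 seniors and 3 of the other 15 students:
C(2,1)×C(15,3) = 2×455 = 910

910


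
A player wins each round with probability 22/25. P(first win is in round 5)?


Geometric: P(X=5) = (1-p)^(k-1)×p = (3/25)^4×22/25 = 1782/9765625

P(X=5) = 1782/9765625 ≈ 0.02%


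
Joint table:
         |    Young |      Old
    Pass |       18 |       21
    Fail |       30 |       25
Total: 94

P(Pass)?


P(Pass) = (18+21)/94 = 39/94

P(Pass) = 39/94 ≈ 41.49%


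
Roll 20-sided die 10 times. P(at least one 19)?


P(no 19)^10 = (19/20)^10 = 6131066257801/10240000000000
P(≥1) = 1 - 6131066257801/10240000000000 = 4108933742199/10240000000000

P = 4108933742199/10240000000000 ≈ 40.13%


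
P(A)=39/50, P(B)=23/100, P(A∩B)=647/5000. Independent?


P(A)×P(B) = 897/5000
P(A∩B) = 647/5000
Not equal → NOT independent

No, not independent


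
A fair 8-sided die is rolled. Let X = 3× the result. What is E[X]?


E[die] = (1+8)/2 = 9/2
E[X] = 3 × 9/2 = 27/2

E[X] = 27/2


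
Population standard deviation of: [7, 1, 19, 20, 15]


Mean = 62/5
  (7-62/5)²=729/25
  (1-62/5)²=3249/25
  (19-62/5)²=1089/25
  (20-62/5)²=1444/25
  (15-62/5)²=169/25
Σ(x-μ)² = 1336/5
σ² = (1336/5)/5 = 1336/25

σ = √(1336/25) ≈ 7.3103


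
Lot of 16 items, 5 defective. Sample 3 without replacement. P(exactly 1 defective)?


Hypergeometric: C(5,1)×C(11,2)/C(16,3)
= 5×55/560 = 55/112

P(X=1) = 55/112 ≈ 49.11%


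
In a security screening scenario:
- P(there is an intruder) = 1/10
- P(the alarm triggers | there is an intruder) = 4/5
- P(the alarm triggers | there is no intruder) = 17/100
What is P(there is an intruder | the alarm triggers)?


Using Bayes' theorem:
P(A|B) = P(B|A)·P(A) / P(B)

P(the alarm triggers) = 4/5 × 1/10 + 17/100 × 9/10
= 2/25 + 153/1000 = 233/1000

P(there is an intruder|the alarm triggers) = (2/25) / (233/1000) = 80/233

P(there is an intruder|the alarm triggers) = 80/233 ≈ 34.33%


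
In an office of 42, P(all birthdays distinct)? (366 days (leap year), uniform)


P(all different) = Π(366-i)/366 for i=0..41
= (366/366)×(365/366)×...×(325/366)
= 0.086572

P ≈ 0.0866 ≈ 8.66%


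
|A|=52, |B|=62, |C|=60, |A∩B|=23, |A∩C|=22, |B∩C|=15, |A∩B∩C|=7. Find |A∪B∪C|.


|A∪B∪C| = 52+62+60-23-22-15+7 = 121

|A∪B∪C| = 121


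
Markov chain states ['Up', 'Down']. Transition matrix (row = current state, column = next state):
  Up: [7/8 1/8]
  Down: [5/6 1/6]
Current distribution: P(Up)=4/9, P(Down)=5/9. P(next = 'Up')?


P(next=Up) = Σᵢ P(now=i)×P(i→Up)
= 4/9×7/8 + 5/9×5/6
= 7/18 + 25/54 = 23/27

P = 23/27 ≈ 0.8519


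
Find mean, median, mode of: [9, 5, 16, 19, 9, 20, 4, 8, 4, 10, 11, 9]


Sorted: [4, 4, 5, 8, 9, 9, 9, 10, 11, 16, 19, 20]
Mean = 124/12 = 31/3
Median = 9
Freq: {9: 3, 5: 1, 16: 1, 19: 1, 20: 1, 4: 2, 8: 1, 10: 1, 11: 1}
Mode: [9]

Mean=31/3, Median=9, Mode=9


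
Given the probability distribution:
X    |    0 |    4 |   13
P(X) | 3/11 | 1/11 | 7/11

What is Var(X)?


E[X] = 95/11
E[X²] = 109
Var(X) = E[X²] - (E[X])² = 109 - 9025/121 = 4164/121

Var(X) = 4164/121 ≈ 34.4132


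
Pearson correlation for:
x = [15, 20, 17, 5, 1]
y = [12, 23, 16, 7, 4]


n=5, Σx=58, Σy=62, Σxy=951, Σx²=940, Σy²=994
r = (5×951 - 58×62)/√((5×940 - 58²)(5×994 - 62²))
= 1159/√(1336×1126) = 1159/√1504336 ≈ 1159/1226.5138 ≈ 0.9450

r ≈ 0.9450


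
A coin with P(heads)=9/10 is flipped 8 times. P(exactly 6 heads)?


Binomial: P(X=6) = C(8,6)×p^6×(1-p)^2
= 28 × 531441/1000000 × 1/100 = 3720087/25000000

P(X=6) = 3720087/25000000 ≈ 14.88%


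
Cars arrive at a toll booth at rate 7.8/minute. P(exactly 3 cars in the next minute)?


Poisson(λ=7.8): P(X=3) = e^(-λ)×λ^k/k!
= e^(-7.8) × 7.8^3 / 3!
≈ 0.000409734979 × 474.552 / 6 ≈ 0.032407

P(X=3) ≈ 0.032407 ≈ 3.24%


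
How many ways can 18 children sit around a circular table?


Circular arrangements of 18 distinct objects: fix one position to break rotational symmetry.
(n-1)! = 17! = 355687428096000

355687428096000


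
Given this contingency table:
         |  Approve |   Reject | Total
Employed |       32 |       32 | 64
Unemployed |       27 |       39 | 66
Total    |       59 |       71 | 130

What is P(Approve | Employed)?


P(Approve | Employed) = 32/(32+32) = 32/64 = 1/2

P(Approve|Employed) = 1/2 ≈ 50.00%


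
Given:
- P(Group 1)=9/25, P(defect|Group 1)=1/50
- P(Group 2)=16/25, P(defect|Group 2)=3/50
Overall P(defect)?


P(B) = Σ P(B|Aᵢ)×P(Aᵢ)
  1/50×9/25 = 9/1250
  3/50×16/25 = 24/625
Sum = 57/1250

P(defect) = 57/1250 ≈ 4.56%


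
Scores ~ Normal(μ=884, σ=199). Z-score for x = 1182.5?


z = (x - μ)/σ = (1182.5 - 884)/199 = 1.5

z = 1.5


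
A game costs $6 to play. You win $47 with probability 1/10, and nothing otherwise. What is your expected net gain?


E[gain] = (47-6)×1/10 + (-6)×9/10
= 41/10 - 27/5 = -13/10

Expected net gain = $-13/10 ≈ $-1.30


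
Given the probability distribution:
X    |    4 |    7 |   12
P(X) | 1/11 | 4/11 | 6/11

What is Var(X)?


E[X] = 104/11
E[X²] = 1076/11
Var(X) = E[X²] - (E[X])² = 1076/11 - 10816/121 = 1020/121

Var(X) = 1020/121 ≈ 8.4298


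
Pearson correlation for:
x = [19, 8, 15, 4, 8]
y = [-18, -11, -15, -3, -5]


n=5, Σx=54, Σy=-52, Σxy=-707, Σx²=730, Σy²=704
r = (5×(-707) - 54×(-52))/√((5×730 - 54²)(5×704 - (-52)²))
= -727/√(734×816) = -727/√598944 ≈ -727/773.9147 ≈ -0.9394

r ≈ -0.9394


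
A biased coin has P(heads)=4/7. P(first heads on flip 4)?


Geometric: P(X=4) = (1-p)^(k-1)×p = (3/7)^3×4/7 = 108/2401

P(X=4) = 108/2401 ≈ 4.50%


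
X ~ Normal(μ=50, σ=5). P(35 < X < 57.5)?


z₁=(35-50)/5=-3.0, z₂=(57.5-50)/5=1.5
P = Φ(1.5) - Φ(-3.0) = 0.933193 - 0.001350 = 0.931843 ≈ 0.9318

P(35 < X < 57.5) ≈ 0.9318


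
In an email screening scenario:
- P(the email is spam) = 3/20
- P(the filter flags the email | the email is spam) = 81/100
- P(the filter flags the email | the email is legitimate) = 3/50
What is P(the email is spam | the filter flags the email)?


Using Bayes' theorem:
P(A|B) = P(B|A)·P(A) / P(B)

P(the filter flags the email) = 81/100 × 3/20 + 3/50 × 17/20
= 243/2000 + 51/1000 = 69/400

P(the email is spam|the filter flags the email) = (243/2000) / (69/400) = 81/115

P(the email is spam|the filter flags the email) = 81/115 ≈ 70.43%


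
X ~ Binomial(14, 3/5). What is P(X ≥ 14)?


P(X ≥ 14) = Σ P(X=i) for i=14..14
P(X=14) = 4782969/6103515625
Sum = 4782969/6103515625

P(X ≥ 14) = 4782969/6103515625 ≈ 0.08%


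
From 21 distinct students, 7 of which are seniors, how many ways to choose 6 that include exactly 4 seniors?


Choose 4 of the 7 seniors and 2 of the other 14 students:
C(7,4)×C(14,2) = 35×91 = 3185

3185


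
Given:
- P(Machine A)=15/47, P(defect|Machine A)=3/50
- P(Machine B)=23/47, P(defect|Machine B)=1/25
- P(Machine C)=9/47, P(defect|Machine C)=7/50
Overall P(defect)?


P(B) = Σ P(B|Aᵢ)×P(Aᵢ)
  3/50×15/47 = 9/470
  1/25×23/47 = 23/1175
  7/50×9/47 = 63/2350
Sum = 77/1175

P(defect) = 77/1175 ≈ 6.55%


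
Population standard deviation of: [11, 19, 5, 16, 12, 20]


Mean = 83/6
  (11-83/6)²=289/36
  (19-83/6)²=961/36
  (5-83/6)²=2809/36
  (16-83/6)²=169/36
  (12-83/6)²=121/36
  (20-83/6)²=1369/36
Σ(x-μ)² = 953/6
σ² = (953/6)/6 = 953/36

σ = √(953/36) ≈ 5.1451


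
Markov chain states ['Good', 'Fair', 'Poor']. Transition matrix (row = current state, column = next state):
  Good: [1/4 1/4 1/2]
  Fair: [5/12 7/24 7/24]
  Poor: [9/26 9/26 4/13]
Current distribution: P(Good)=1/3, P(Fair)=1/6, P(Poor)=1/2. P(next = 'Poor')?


P(next=Poor) = Σᵢ P(now=i)×P(i→Poor)
= 1/3×1/2 + 1/6×7/24 + 1/2×4/13
= 1/6 + 7/144 + 2/13 = 691/1872

P = 691/1872 ≈ 0.3691


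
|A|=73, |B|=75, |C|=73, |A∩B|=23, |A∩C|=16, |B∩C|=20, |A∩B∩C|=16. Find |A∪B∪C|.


|A∪B∪C| = 73+75+73-23-16-20+16 = 178

|A∪B∪C| = 178


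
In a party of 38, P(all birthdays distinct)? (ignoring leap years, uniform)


P(all different) = Π(365-i)/365 for i=0..37
= (365/365)×(364/365)×...×(328/365)
= 0.135932

P ≈ 0.1359 ≈ 13.59%


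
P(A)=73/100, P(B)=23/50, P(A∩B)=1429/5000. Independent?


P(A)×P(B) = 1679/5000
P(A∩B) = 1429/5000
Not equal → NOT independent

No, not independent


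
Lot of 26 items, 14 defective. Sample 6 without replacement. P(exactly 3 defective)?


Hypergeometric: C(14,3)×C(12,3)/C(26,6)
= 364×220/230230 = 8/23

P(X=3) = 8/23 ≈ 34.78%


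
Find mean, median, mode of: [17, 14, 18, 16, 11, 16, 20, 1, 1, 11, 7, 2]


Sorted: [1, 1, 2, 7, 11, 11, 14, 16, 16, 17, 18, 20]
Mean = 134/12 = 67/6
Median = 25/2
Freq: {17: 1, 14: 1, 18: 1, 16: 2, 11: 2, 20: 1, 1: 2, 7: 1, 2: 1}
Mode: [1, 11, 16]

Mean=67/6, Median=25/2, Mode=[1, 11, 16]


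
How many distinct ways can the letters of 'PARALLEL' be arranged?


Letters: 8, freq: {'P': 1, 'A': 2, 'R': 1, 'L': 3, 'E': 1}
8!/(1!×2!×1!×3!×1!) = 40320/12 = 3360

3360


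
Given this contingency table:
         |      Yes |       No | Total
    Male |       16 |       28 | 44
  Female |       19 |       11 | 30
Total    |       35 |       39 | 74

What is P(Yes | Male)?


P(Yes | Male) = 16/(16+28) = 16/44 = 4/11

P(Yes|Male) = 4/11 ≈ 36.36%


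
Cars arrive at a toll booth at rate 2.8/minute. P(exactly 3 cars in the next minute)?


Poisson(λ=2.8): P(X=3) = e^(-λ)×λ^k/k!
= e^(-2.8) × 2.8^3 / 3!
≈ 0.06081006263 × 21.952 / 6 ≈ 0.222484

P(X=3) ≈ 0.222484 ≈ 22.25%


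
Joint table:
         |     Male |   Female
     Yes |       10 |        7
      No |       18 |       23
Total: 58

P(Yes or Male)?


P(Yes∨Male) = P(Yes) + P(Male) - P(Yes∧Male)
= (17 + 28 - 10)/58 = 35/58

P = 35/58 ≈ 60.34%


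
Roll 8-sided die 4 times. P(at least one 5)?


P(no 5)^4 = (7/8)^4 = 2401/4096
P(≥1) = 1 - 2401/4096 = 1695/4096

P = 1695/4096 ≈ 41.38%


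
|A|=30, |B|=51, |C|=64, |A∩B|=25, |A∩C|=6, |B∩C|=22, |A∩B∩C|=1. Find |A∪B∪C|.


|A∪B∪C| = 30+51+64-25-6-22+1 = 93

|A∪B∪C| = 93


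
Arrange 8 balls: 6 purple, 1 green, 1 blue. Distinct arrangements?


8!/(6!×1!×1!) = 56

56


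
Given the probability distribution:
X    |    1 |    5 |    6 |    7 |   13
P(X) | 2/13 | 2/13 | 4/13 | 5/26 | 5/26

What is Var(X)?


E[X] = 86/13
E[X²] = 57
Var(X) = E[X²] - (E[X])² = 57 - 7396/169 = 2237/169

Var(X) = 2237/169 ≈ 13.2367


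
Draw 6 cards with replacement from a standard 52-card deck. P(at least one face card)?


P(not a face card) = 40/52 = 10/13
P(none in 6 draws) = (10/13)^6 = 1000000/4826809
P(≥1 face card) = 1 - 1000000/4826809 = 3826809/4826809

P = 3826809/4826809 ≈ 79.28%


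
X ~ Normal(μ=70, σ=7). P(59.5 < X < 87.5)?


z₁=(59.5-70)/7=-1.5, z₂=(87.5-70)/7=2.5
P = Φ(2.5) - Φ(-1.5) = 0.993790 - 0.066807 = 0.926983 ≈ 0.9270

P(59.5 < X < 87.5) ≈ 0.9270


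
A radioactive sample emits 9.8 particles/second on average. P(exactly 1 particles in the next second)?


Poisson(λ=9.8): P(X=1) = e^(-λ)×λ^k/k!
= e^(-9.8) × 9.8^1 / 1!
≈ 5.545159943e-05 × 9.8 / 1 ≈ 0.000543

P(X=1) ≈ 0.000543 ≈ 0.05%


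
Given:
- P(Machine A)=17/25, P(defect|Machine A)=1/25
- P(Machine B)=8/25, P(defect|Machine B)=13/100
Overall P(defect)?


P(B) = Σ P(B|Aᵢ)×P(Aᵢ)
  1/25×17/25 = 17/625
  13/100×8/25 = 26/625
Sum = 43/625

P(defect) = 43/625 ≈ 6.88%


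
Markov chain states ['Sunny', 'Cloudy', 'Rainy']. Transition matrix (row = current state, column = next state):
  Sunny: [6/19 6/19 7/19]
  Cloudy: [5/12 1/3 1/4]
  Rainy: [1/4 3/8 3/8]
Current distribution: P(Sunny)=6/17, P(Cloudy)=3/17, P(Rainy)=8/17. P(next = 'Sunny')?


P(next=Sunny) = Σᵢ P(now=i)×P(i→Sunny)
= 6/17×6/19 + 3/17×5/12 + 8/17×1/4
= 36/323 + 5/68 + 2/17 = 23/76

P = 23/76 ≈ 0.3026


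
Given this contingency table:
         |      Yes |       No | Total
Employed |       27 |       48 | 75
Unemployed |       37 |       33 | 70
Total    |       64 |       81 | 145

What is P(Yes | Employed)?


P(Yes | Employed) = 27/(27+48) = 27/75 = 9/25

P(Yes|Employed) = 9/25 ≈ 36.00%


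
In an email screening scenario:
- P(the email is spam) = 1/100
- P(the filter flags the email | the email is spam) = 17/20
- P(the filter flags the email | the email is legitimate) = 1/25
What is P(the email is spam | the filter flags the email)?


Using Bayes' theorem:
P(A|B) = P(B|A)·P(A) / P(B)

P(the filter flags the email) = 17/20 × 1/100 + 1/25 × 99/100
= 17/2000 + 99/2500 = 481/10000

P(the email is spam|the filter flags the email) = (17/2000) / (481/10000) = 85/481

P(the email is spam|the filter flags the email) = 85/481 ≈ 17.67%


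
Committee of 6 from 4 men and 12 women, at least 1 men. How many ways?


Count by #men:
  1M,5W: C(4,1)×C(12,5)=3168
  2M,4W: C(4,2)×C(12,4)=2970
  3M,3W: C(4,3)×C(12,3)=880
  4M,2W: C(4,4)×C(12,2)=66
Total = 7084

7084


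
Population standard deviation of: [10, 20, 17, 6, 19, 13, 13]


Mean = 98/7 = 14
  (10-14)²=16
  (20-14)²=36
  (17-14)²=9
  (6-14)²=64
  (19-14)²=25
  (13-14)²=1
  (13-14)²=1
Σ(x-μ)² = 152
σ² = 152/7

σ = √(152/7) ≈ 4.6599


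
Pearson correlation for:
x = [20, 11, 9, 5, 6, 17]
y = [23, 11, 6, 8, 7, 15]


n=6, Σx=68, Σy=70, Σxy=972, Σx²=952, Σy²=1024
r = (6×972 - 68×70)/√((6×952 - 68²)(6×1024 - 70²))
= 1072/√(1088×1244) = 1072/√1353472 ≈ 1072/1163.3882 ≈ 0.9214

r ≈ 0.9214


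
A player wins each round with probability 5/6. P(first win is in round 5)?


Geometric: P(X=5) = (1-p)^(k-1)×p = (1/6)^4×5/6 = 5/7776

P(X=5) = 5/7776 ≈ 0.06%


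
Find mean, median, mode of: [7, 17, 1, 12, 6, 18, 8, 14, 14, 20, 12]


Sorted: [1, 6, 7, 8, 12, 12, 14, 14, 17, 18, 20]
Mean = 129/11
Median = 12
Freq: {7: 1, 17: 1, 1: 1, 12: 2, 6: 1, 18: 1, 8: 1, 14: 2, 20: 1}
Mode: [12, 14]

Mean=129/11, Median=12, Mode=[12, 14]


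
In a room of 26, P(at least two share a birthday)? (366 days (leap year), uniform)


P(all different) = Π(366-i)/366 for i=0..25
= 0.402786
P(match) = 1 - 0.402786 = 0.597214

P ≈ 0.5972 ≈ 59.72%


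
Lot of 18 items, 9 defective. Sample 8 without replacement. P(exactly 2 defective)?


Hypergeometric: C(9,2)×C(9,6)/C(18,8)
= 36×84/43758 = 168/2431

P(X=2) = 168/2431 ≈ 6.91%


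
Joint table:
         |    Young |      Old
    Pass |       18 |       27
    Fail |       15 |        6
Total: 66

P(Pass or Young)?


P(Pass∨Young) = P(Pass) + P(Young) - P(Pass∧Young)
= (45 + 33 - 18)/66 = 60/66 = 10/11

P = 10/11 ≈ 90.91%


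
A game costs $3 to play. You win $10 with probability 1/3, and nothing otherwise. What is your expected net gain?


E[gain] = (10-3)×1/3 + (-3)×2/3
= 7/3 - 2 = 1/3

Expected net gain = $1/3 ≈ $0.33


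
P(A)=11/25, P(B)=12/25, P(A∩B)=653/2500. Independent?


P(A)×P(B) = 132/625
P(A∩B) = 653/2500
Not equal → NOT independent

No, not independent


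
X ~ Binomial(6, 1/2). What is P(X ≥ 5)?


P(X ≥ 5) = Σ P(X=i) for i=5..6
P(X=5) = 3/32
P(X=6) = 1/64
Sum = 7/64

P(X ≥ 5) = 7/64 ≈ 10.94%


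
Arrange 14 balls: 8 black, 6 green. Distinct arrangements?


14!/(8!×6!) = 3003

3003


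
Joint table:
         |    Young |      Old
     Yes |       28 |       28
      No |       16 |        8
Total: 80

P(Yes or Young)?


P(Yes∨Young) = P(Yes) + P(Young) - P(Yes∧Young)
= (56 + 44 - 28)/80 = 72/80 = 9/10

P = 9/10 ≈ 90.00%


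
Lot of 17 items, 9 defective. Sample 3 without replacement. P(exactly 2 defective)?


Hypergeometric: C(9,2)×C(8,1)/C(17,3)
= 36×8/680 = 36/85

P(X=2) = 36/85 ≈ 42.35%


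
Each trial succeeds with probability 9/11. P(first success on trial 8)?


Geometric: P(X=8) = (1-p)^(k-1)×p = (2/11)^7×9/11 = 1152/214358881

P(X=8) = 1152/214358881 ≈ 0.00%


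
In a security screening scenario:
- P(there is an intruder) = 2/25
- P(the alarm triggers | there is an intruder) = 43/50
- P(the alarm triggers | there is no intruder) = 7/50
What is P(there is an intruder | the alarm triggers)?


Using Bayes' theorem:
P(A|B) = P(B|A)·P(A) / P(B)

P(the alarm triggers) = 43/50 × 2/25 + 7/50 × 23/25
= 43/625 + 161/1250 = 247/1250

P(there is an intruder|the alarm triggers) = (43/625) / (247/1250) = 86/247

P(there is an intruder|the alarm triggers) = 86/247 ≈ 34.82%


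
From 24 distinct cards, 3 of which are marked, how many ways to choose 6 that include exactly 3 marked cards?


Choose 3 of the 3 marked cards and 3 of the other 21 cards:
C(3,3)×C(21,3) = 1×1330 = 1330

1330


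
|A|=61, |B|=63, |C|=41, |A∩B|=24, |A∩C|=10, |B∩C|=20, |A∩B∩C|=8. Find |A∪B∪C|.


|A∪B∪C| = 61+63+41-24-10-20+8 = 119

|A∪B∪C| = 119


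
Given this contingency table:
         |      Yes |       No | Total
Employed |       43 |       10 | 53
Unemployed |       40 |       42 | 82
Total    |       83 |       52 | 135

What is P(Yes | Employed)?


P(Yes | Employed) = 43/(43+10) = 43/53

P(Yes|Employed) = 43/53 ≈ 81.13%


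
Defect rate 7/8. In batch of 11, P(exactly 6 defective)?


Binomial: P(X=6) = C(11,6)×p^6×(1-p)^5
= 462 × 117649/262144 × 1/32768 = 27176919/4294967296

P(X=6) = 27176919/4294967296 ≈ 0.63%


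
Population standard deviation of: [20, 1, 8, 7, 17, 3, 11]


Mean = 67/7
  (20-67/7)²=5329/49
  (1-67/7)²=3600/49
  (8-67/7)²=121/49
  (7-67/7)²=324/49
  (17-67/7)²=2704/49
  (3-67/7)²=2116/49
  (11-67/7)²=100/49
Σ(x-μ)² = 2042/7
σ² = (2042/7)/7 = 2042/49

σ = √(2042/49) ≈ 6.4555


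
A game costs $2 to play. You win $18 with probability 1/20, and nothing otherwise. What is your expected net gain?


E[gain] = (18-2)×1/20 + (-2)×19/20
= 4/5 - 19/10 = -11/10

Expected net gain = $-11/10 ≈ $-1.10


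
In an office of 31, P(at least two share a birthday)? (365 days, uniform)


P(all different) = Π(365-i)/365 for i=0..30
= 0.269545
P(match) = 1 - 0.269545 = 0.730455

P ≈ 0.7305 ≈ 73.05%


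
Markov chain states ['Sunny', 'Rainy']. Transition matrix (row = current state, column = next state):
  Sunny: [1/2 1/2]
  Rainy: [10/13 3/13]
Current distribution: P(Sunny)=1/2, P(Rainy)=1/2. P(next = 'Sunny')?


P(next=Sunny) = Σᵢ P(now=i)×P(i→Sunny)
= 1/2×1/2 + 1/2×10/13
= 1/4 + 5/13 = 33/52

P = 33/52 ≈ 0.6346


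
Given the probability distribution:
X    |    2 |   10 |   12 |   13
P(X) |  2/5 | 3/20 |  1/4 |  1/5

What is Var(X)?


E[X] = 79/10
E[X²] = 432/5
Var(X) = E[X²] - (E[X])² = 432/5 - 6241/100 = 2399/100

Var(X) = 2399/100 ≈ 23.9900


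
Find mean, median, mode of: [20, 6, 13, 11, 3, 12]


Sorted: [3, 6, 11, 12, 13, 20]
Mean = 65/6
Median = 23/2
Freq: {20: 1, 6: 1, 13: 1, 11: 1, 3: 1, 12: 1}
Mode: No mode

Mean=65/6, Median=23/2, Mode=No mode


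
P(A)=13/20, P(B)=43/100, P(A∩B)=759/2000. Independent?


P(A)×P(B) = 559/2000
P(A∩B) = 759/2000
Not equal → NOT independent

No, not independent


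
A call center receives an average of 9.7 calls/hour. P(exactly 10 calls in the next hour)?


Poisson(λ=9.7): P(X=10) = e^(-λ)×λ^k/k!
= e^(-9.7) × 9.7^10 / 10!
≈ 6.128349505e-05 × 7374241268.95 / 3628800 ≈ 0.124537

P(X=10) ≈ 0.124537 ≈ 12.45%


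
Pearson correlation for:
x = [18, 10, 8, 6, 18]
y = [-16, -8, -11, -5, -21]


n=5, Σx=60, Σy=-61, Σxy=-864, Σx²=848, Σy²=907
r = (5×(-864) - 60×(-61))/√((5×848 - 60²)(5×907 - (-61)²))
= -660/√(640×814) = -660/√520960 ≈ -660/721.7756 ≈ -0.9144

r ≈ -0.9144


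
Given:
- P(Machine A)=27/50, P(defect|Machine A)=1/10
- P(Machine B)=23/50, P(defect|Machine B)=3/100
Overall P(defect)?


P(B) = Σ P(B|Aᵢ)×P(Aᵢ)
  1/10×27/50 = 27/500
  3/100×23/50 = 69/5000
Sum = 339/5000

P(defect) = 339/5000 ≈ 6.78%


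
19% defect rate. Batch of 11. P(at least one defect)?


P(all good) = (81/100)^11 = 984770902183611232881/10000000000000000000000
P(≥1 defect) = 9015229097816388767119/10000000000000000000000

P = 9015229097816388767119/10000000000000000000000 ≈ 90.15%


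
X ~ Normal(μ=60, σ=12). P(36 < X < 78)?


z₁=(36-60)/12=-2.0, z₂=(78-60)/12=1.5
P = Φ(1.5) - Φ(-2.0) = 0.933193 - 0.022750 = 0.910443 ≈ 0.9104

P(36 < X < 78) ≈ 0.9104


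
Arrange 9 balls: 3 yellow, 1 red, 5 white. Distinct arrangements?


9!/(3!×1!×5!) = 504

504


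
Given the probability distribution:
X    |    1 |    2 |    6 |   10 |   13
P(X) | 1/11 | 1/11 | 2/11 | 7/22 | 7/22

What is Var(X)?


E[X] = 191/22
E[X²] = 2037/22
Var(X) = E[X²] - (E[X])² = 2037/22 - 36481/484 = 8333/484

Var(X) = 8333/484 ≈ 17.2169


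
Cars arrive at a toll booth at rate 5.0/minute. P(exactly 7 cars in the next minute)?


Poisson(λ=5.0): P(X=7) = e^(-λ)×λ^k/k!
= e^(-5.0) × 5.0^7 / 7!
≈ 0.006737946999 × 78125 / 5040 ≈ 0.104445

P(X=7) ≈ 0.104445 ≈ 10.44%


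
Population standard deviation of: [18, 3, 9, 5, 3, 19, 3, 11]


Mean = 71/8
  (18-71/8)²=5329/64
  (3-71/8)²=2209/64
  (9-71/8)²=1/64
  (5-71/8)²=961/64
  (3-71/8)²=2209/64
  (19-71/8)²=6561/64
  (3-71/8)²=2209/64
  (11-71/8)²=289/64
Σ(x-μ)² = 2471/8
σ² = (2471/8)/8 = 2471/64

σ = √(2471/64) ≈ 6.2136


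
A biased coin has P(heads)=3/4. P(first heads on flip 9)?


Geometric: P(X=9) = (1-p)^(k-1)×p = (1/4)^8×3/4 = 3/262144

P(X=9) = 3/262144 ≈ 0.00%


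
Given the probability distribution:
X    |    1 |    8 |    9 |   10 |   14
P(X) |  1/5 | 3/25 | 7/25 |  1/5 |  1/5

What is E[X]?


E[X] = Σ x·P(X=x)
= (1)×(1/5) + (8)×(3/25) + (9)×(7/25) + (10)×(1/5) + (14)×(1/5)
= 212/25

E[X] = 212/25


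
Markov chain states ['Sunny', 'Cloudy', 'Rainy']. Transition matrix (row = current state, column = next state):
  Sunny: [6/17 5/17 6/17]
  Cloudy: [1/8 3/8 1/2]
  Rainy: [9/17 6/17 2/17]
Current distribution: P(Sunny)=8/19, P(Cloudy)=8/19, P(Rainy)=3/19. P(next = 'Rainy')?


P(next=Rainy) = Σᵢ P(now=i)×P(i→Rainy)
= 8/19×6/17 + 8/19×1/2 + 3/19×2/17
= 48/323 + 4/19 + 6/323 = 122/323

P = 122/323 ≈ 0.3777


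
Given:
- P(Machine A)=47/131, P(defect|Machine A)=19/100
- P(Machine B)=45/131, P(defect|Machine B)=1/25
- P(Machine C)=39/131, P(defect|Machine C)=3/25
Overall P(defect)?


P(B) = Σ P(B|Aᵢ)×P(Aᵢ)
  19/100×47/131 = 893/13100
  1/25×45/131 = 9/655
  3/25×39/131 = 117/3275
Sum = 1541/13100

P(defect) = 1541/13100 ≈ 11.76%


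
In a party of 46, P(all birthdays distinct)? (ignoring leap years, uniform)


P(all different) = Π(365-i)/365 for i=0..45
= (365/365)×(364/365)×...×(320/365)
= 0.051747

P ≈ 0.0517 ≈ 5.17%
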